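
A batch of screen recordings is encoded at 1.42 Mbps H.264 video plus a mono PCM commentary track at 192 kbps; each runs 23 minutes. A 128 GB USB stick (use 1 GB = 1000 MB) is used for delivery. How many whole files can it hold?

460

23 min = 1380 s
Audio: 192 kbps = 0.192 Mbps.
Total bitrate: 1.612 Mbps.
Per item: 1.612 Mbps × 1380 s = 2,225 Mb = 278.1 MB.
Capacity: 128 GB = 1,024,000 Mb; 460.32 items → 460 complete.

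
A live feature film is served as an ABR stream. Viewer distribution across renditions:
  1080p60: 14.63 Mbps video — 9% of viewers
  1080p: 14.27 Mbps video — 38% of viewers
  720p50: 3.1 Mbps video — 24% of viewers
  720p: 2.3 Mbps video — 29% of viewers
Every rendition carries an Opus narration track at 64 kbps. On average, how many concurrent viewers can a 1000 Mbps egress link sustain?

Audio: 64 kbps = 0.064 Mbps.
Average per-viewer bitrate: 0.09×14.694 + 0.38×14.334 + 0.24×3.164 + 0.29×2.364 = 8.214 Mbps.
1000 Mbps = 1,000 Mbps; 1,000 / 8.214 = 121.74 → 121.

121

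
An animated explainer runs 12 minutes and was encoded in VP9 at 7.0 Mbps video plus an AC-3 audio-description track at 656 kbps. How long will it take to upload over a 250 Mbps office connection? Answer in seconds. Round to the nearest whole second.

12 min = 720 s
Audio: 656 kbps = 0.656 Mbps.
Total bitrate: 7.656 Mbps.
File: 7.656 Mbps × 720 s = 5512.3 Mb.
At 250 Mbps: 5512.3 / 250 = 22.0 s ≈ 22 seconds.

22 seconds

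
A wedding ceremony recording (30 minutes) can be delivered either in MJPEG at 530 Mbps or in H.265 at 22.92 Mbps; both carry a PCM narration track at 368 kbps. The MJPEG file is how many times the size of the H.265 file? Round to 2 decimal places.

22.77

30 min = 1800 s
Audio: 368 kbps = 0.368 Mbps.
MJPEG: 530.368 Mbps × 1800 s = 954662.4 Mb = 111.137 GiB.
H.265: 23.288 Mbps × 1800 s = 41918.4 Mb = 4.880 GiB.
Ratio: 111.137 / 4.880 = 22.774.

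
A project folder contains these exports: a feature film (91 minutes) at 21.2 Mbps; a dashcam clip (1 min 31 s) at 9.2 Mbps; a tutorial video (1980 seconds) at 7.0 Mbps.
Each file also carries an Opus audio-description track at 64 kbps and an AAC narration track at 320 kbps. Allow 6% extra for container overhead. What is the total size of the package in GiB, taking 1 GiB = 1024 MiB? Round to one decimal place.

Audio total: 64 + 320 = 384 kbps = 0.384 Mbps.
feature film: 21.584 Mbps × 5460 s × 1.06 = 124919.6 Mb
dashcam clip: 9.584 Mbps × 91 s × 1.06 = 924.5 Mb
tutorial video: 7.384 Mbps × 1980 s × 1.06 = 15497.5 Mb
Total: 141341.6 Mb = 17667.7 MB.
= 16.45 GiB.

16.5 GiB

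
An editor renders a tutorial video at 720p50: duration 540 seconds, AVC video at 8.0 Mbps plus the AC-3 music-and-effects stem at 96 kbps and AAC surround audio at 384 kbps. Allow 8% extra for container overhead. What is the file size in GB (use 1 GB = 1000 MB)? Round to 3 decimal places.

Audio total: 96 + 384 = 480 kbps = 0.480 Mbps.
Total bitrate: 8.0 + 0.480 = 8.480 Mbps.
Stream data: 8.480 Mbps × 540 s = 4579.2 Mb.
With 8% container overhead: ×1.08.
4,946 Mb ÷ 8 = 618.2 MB → 0.6182 GB.

0.618 GB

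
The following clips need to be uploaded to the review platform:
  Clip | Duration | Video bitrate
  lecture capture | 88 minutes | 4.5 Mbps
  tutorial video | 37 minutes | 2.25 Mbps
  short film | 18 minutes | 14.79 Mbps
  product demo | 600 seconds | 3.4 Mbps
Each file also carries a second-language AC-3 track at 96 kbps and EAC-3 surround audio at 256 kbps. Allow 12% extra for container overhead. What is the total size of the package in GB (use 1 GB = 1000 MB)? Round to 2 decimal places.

7.00 GB

Audio total: 96 + 256 = 352 kbps = 0.352 Mbps.
lecture capture: 4.852 Mbps × 5280 s × 1.12 = 28692.8 Mb
tutorial video: 2.602 Mbps × 2220 s × 1.12 = 6469.6 Mb
short film: 15.142 Mbps × 1080 s × 1.12 = 18315.8 Mb
product demo: 3.752 Mbps × 600 s × 1.12 = 2521.3 Mb
Total: 55999.5 Mb = 6999.9 MB.
= 7.000 GB.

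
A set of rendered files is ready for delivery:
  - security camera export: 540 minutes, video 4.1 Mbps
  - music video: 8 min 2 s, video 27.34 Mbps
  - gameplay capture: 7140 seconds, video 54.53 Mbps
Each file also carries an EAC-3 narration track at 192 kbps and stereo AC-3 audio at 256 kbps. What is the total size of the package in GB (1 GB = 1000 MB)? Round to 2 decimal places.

69.16 GB

Audio total: 192 + 256 = 448 kbps = 0.448 Mbps.
security camera export: 4.548 Mbps × 32400 s = 147355.2 Mb
music video: 27.788 Mbps × 482 s = 13393.8 Mb
gameplay capture: 54.978 Mbps × 7140 s = 392542.9 Mb
Total: 553291.9 Mb = 69161.5 MB.
= 69.16 GB.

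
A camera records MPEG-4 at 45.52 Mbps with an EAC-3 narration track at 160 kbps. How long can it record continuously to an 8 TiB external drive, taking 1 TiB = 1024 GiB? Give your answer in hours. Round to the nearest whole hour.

428 hours

Audio: 160 kbps = 0.160 Mbps.
Total bitrate: 45.52 + 0.160 = 45.680 Mbps.
Capacity: 8 TiB = 70,368,744 Mb.
Recording time: 70,368,744 / 45.680 = 1,540,472 s ≈ 428 hours.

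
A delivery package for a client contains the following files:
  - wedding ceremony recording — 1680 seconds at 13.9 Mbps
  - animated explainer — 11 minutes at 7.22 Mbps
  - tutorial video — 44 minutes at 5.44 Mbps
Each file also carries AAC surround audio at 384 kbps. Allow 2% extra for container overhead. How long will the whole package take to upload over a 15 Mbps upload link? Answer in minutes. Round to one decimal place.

Audio: 384 kbps = 0.384 Mbps.
wedding ceremony recording: 14.284 Mbps × 1680 s × 1.02 = 24477.1 Mb
animated explainer: 7.604 Mbps × 660 s × 1.02 = 5119.0 Mb
tutorial video: 5.824 Mbps × 2640 s × 1.02 = 15682.9 Mb
Total: 45278.9 Mb = 5659.9 MB.
At 15 Mbps: 45278.9 / 15 = 3019 s ≈ 50.3 minutes.

50.3 minutes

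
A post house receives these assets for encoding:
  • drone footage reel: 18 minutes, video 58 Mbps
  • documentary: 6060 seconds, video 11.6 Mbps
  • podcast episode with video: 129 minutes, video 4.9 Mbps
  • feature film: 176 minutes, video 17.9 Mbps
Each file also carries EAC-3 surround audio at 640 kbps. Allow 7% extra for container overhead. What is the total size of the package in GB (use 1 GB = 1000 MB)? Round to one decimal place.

50.3 GB

Audio: 640 kbps = 0.640 Mbps.
drone footage reel: 58.640 Mbps × 1080 s × 1.07 = 67764.4 Mb
documentary: 12.240 Mbps × 6060 s × 1.07 = 79366.6 Mb
podcast episode with video: 5.540 Mbps × 7740 s × 1.07 = 45881.2 Mb
feature film: 18.540 Mbps × 10560 s × 1.07 = 209487.2 Mb
Total: 402499.3 Mb = 50312.4 MB.
= 50.31 GB.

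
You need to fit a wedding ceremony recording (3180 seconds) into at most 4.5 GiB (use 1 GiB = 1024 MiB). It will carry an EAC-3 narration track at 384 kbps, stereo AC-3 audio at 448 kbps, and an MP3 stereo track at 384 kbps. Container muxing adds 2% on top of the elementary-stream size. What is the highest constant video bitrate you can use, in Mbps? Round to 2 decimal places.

Budget: 4.5 GiB = 38654.7 Mb.
Stream payload after overhead: 38654.7 / 1.02 = 37896.8 Mb.
Total bitrate budget: 37896.8 Mb / 3180 s = 11.917 Mbps.
Audio total: 384 + 448 + 384 = 1216 kbps = 1.216 Mbps.
Video: 11.917 − 1.216 = 10.701 Mbps.

10.70 Mbps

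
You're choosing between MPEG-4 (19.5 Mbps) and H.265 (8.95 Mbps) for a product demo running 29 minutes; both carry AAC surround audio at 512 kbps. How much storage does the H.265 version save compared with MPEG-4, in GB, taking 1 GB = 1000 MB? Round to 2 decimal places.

2.29 GB

29 min = 1740 s
Audio: 512 kbps = 0.512 Mbps.
MPEG-4: 20.012 Mbps × 1740 s = 34820.9 Mb = 4.353 GB.
H.265: 9.462 Mbps × 1740 s = 16463.9 Mb = 2.058 GB.
Saving: 4.353 − 2.058 = 2.295 GB.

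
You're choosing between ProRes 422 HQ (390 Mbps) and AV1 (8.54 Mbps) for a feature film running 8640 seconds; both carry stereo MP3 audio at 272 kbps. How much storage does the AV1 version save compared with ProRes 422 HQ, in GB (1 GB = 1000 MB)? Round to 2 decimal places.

Audio: 272 kbps = 0.272 Mbps.
ProRes 422 HQ: 390.272 Mbps × 8640 s = 3371950.1 Mb = 421.494 GB.
AV1: 8.812 Mbps × 8640 s = 76135.7 Mb = 9.517 GB.
Saving: 421.494 − 9.517 = 411.977 GB.

411.98 GB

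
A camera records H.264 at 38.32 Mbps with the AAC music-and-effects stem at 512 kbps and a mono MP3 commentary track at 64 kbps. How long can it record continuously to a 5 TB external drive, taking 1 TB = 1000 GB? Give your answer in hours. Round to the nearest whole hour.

Audio total: 512 + 64 = 576 kbps = 0.576 Mbps.
Total bitrate: 38.32 + 0.576 = 38.896 Mbps.
Capacity: 5 TB = 40,000,000 Mb.
Recording time: 40,000,000 / 38.896 = 1,028,383 s ≈ 286 hours.

286 hours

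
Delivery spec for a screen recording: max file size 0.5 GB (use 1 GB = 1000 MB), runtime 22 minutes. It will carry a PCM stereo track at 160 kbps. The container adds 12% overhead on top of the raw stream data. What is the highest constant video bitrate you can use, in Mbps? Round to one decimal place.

2.5 Mbps

Budget: 0.5 GB = 4000.0 Mb.
Stream payload after overhead: 4000.0 / 1.12 = 3571.4 Mb.
22 min = 1320 s
Total bitrate budget: 3571.4 Mb / 1320 s = 2.706 Mbps.
Audio: 160 kbps = 0.160 Mbps.
Video: 2.706 − 0.160 = 2.546 Mbps.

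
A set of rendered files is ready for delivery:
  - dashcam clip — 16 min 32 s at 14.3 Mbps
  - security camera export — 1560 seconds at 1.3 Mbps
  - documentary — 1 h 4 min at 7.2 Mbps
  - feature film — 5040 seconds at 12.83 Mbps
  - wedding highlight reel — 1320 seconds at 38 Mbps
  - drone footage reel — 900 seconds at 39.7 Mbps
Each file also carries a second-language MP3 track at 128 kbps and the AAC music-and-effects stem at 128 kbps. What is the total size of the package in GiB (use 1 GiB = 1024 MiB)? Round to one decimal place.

Audio total: 128 + 128 = 256 kbps = 0.256 Mbps.
dashcam clip: 14.556 Mbps × 992 s = 14439.6 Mb
security camera export: 1.556 Mbps × 1560 s = 2427.4 Mb
documentary: 7.456 Mbps × 3840 s = 28631.0 Mb
feature film: 13.086 Mbps × 5040 s = 65953.4 Mb
wedding highlight reel: 38.256 Mbps × 1320 s = 50497.9 Mb
drone footage reel: 39.956 Mbps × 900 s = 35960.4 Mb
Total: 197909.7 Mb = 24738.7 MB.
= 23.04 GiB.

23.0 GiB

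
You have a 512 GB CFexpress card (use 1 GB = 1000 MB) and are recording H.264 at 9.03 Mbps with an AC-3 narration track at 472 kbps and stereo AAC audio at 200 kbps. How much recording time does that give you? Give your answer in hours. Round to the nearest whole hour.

117 hours

Audio total: 472 + 200 = 672 kbps = 0.672 Mbps.
Total bitrate: 9.03 + 0.672 = 9.702 Mbps.
Capacity: 512 GB = 4,096,000 Mb.
Recording time: 4,096,000 / 9.702 = 422,181 s ≈ 117 hours.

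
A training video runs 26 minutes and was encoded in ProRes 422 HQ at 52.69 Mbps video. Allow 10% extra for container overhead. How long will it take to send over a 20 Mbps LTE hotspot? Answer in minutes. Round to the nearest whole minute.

26 min = 1560 s
File: 52.690 Mbps × 1560 s = 82196.4 Mb.
With 10% container overhead: ×1.10. → 90416.0 Mb.
At 20 Mbps: 90416.0 / 20 = 4520.8 s ≈ 75.3 minutes.

75 minutes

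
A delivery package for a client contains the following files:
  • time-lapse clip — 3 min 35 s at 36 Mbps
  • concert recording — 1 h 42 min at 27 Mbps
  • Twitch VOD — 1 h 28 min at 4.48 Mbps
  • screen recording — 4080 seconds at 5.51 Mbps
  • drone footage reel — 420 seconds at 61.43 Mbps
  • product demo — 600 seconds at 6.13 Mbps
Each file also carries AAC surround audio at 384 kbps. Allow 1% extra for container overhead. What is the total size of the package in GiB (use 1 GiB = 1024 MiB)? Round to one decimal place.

Audio: 384 kbps = 0.384 Mbps.
time-lapse clip: 36.384 Mbps × 215 s × 1.01 = 7900.8 Mb
concert recording: 27.384 Mbps × 6120 s × 1.01 = 169266.0 Mb
Twitch VOD: 4.864 Mbps × 5280 s × 1.01 = 25938.7 Mb
screen recording: 5.894 Mbps × 4080 s × 1.01 = 24288.0 Mb
drone footage reel: 61.814 Mbps × 420 s × 1.01 = 26221.5 Mb
product demo: 6.514 Mbps × 600 s × 1.01 = 3947.5 Mb
Total: 257562.5 Mb = 32195.3 MB.
= 29.98 GiB.

30.0 GiB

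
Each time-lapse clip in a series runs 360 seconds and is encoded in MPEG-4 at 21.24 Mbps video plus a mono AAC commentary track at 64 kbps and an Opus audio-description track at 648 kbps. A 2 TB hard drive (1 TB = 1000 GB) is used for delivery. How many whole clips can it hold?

2024

Audio total: 64 + 648 = 712 kbps = 0.712 Mbps.
Total bitrate: 21.952 Mbps.
Per item: 21.952 Mbps × 360 s = 7,903 Mb = 987.8 MB.
Capacity: 2 TB = 16,000,000 Mb; 2024.62 items → 2024 complete.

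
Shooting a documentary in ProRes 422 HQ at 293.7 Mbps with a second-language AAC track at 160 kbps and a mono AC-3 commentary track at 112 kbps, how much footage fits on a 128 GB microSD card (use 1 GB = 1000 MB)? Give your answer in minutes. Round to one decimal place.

Audio total: 160 + 112 = 272 kbps = 0.272 Mbps.
Total bitrate: 293.7 + 0.272 = 293.972 Mbps.
Capacity: 128 GB = 1,024,000 Mb.
Recording time: 1,024,000 / 293.972 = 3,483 s ≈ 58.1 minutes.

58.1 minutes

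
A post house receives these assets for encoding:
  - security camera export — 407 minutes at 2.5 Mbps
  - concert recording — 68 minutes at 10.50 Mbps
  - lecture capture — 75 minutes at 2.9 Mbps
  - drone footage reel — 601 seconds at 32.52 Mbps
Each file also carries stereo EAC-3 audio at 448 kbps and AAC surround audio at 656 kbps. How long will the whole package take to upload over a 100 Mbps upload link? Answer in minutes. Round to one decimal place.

28.9 minutes

Audio total: 448 + 656 = 1104 kbps = 1.104 Mbps.
security camera export: 3.604 Mbps × 24420 s = 88009.7 Mb
concert recording: 11.604 Mbps × 4080 s = 47344.3 Mb
lecture capture: 4.004 Mbps × 4500 s = 18018.0 Mb
drone footage reel: 33.624 Mbps × 601 s = 20208.0 Mb
Total: 173580.0 Mb = 21697.5 MB.
At 100 Mbps: 173580.0 / 100 = 1736 s ≈ 28.9 minutes.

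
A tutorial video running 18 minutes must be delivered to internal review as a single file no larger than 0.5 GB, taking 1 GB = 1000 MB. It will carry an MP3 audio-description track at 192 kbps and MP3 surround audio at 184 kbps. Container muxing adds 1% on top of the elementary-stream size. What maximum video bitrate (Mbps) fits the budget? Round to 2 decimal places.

3.29 Mbps

Budget: 0.5 GB = 4000.0 Mb.
Stream payload after overhead: 4000.0 / 1.01 = 3960.4 Mb.
18 min = 1080 s
Total bitrate budget: 3960.4 Mb / 1080 s = 3.667 Mbps.
Audio total: 192 + 184 = 376 kbps = 0.376 Mbps.
Video: 3.667 − 0.376 = 3.291 Mbps.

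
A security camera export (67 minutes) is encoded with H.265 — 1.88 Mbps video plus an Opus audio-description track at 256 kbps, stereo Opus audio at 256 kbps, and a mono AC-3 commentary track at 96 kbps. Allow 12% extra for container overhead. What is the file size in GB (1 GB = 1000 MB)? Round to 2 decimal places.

67 min = 4020 s
Audio total: 256 + 256 + 96 = 608 kbps = 0.608 Mbps.
Total bitrate: 1.88 + 0.608 = 2.488 Mbps.
Stream data: 2.488 Mbps × 4020 s = 10001.8 Mb.
With 12% container overhead: ×1.12.
11,202 Mb ÷ 8 = 1,400 MB → 1.400 GB.

1.40 GB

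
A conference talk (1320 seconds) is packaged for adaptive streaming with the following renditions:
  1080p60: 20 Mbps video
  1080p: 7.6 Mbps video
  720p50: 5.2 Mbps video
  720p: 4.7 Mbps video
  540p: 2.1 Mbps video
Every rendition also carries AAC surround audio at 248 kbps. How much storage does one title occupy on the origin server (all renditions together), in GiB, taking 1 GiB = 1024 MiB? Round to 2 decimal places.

6.28 GiB

Audio: 248 kbps = 0.248 Mbps.
Sum of rendition bitrates: (20+0.248) + (7.6+0.248) + (5.2+0.248) + (4.7+0.248) + (2.1+0.248) = 40.840 Mbps.
× 1320 s = 53,909 Mb = 6,739 MB = 6.276 GiB.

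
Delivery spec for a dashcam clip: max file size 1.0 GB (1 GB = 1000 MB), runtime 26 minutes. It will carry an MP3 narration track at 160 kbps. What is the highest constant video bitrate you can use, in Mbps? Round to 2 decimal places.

Budget: 1.0 GB = 8000.0 Mb.
26 min = 1560 s
Total bitrate budget: 8000.0 Mb / 1560 s = 5.128 Mbps.
Audio: 160 kbps = 0.160 Mbps.
Video: 5.128 − 0.160 = 4.968 Mbps.

4.97 Mbps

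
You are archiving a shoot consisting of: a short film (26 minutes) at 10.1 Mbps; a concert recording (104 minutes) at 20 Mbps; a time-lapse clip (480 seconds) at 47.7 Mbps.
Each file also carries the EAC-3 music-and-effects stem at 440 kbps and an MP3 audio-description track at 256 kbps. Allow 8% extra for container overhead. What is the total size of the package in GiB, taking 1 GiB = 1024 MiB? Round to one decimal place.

Audio total: 440 + 256 = 696 kbps = 0.696 Mbps.
short film: 10.796 Mbps × 1560 s × 1.08 = 18189.1 Mb
concert recording: 20.696 Mbps × 6240 s × 1.08 = 139474.5 Mb
time-lapse clip: 48.396 Mbps × 480 s × 1.08 = 25088.5 Mb
Total: 182752.1 Mb = 22844.0 MB.
= 21.28 GiB.

21.3 GiB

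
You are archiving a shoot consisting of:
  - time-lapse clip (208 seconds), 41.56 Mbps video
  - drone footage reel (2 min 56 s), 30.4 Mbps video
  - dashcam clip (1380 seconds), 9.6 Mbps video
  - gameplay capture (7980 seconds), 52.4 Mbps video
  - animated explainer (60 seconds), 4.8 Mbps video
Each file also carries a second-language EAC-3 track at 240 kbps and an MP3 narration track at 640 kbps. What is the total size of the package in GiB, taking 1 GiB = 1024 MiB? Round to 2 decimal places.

Audio total: 240 + 640 = 880 kbps = 0.880 Mbps.
time-lapse clip: 42.440 Mbps × 208 s = 8827.5 Mb
drone footage reel: 31.280 Mbps × 176 s = 5505.3 Mb
dashcam clip: 10.480 Mbps × 1380 s = 14462.4 Mb
gameplay capture: 53.280 Mbps × 7980 s = 425174.4 Mb
animated explainer: 5.680 Mbps × 60 s = 340.8 Mb
Total: 454310.4 Mb = 56788.8 MB.
= 52.89 GiB.

52.89 GiB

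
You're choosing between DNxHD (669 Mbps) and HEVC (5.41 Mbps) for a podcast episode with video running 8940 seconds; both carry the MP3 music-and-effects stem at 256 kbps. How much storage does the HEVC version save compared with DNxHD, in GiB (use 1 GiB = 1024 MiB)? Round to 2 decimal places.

Audio: 256 kbps = 0.256 Mbps.
DNxHD: 669.256 Mbps × 8940 s = 5983148.6 Mb = 696.530 GiB.
HEVC: 5.666 Mbps × 8940 s = 50654.0 Mb = 5.897 GiB.
Saving: 696.530 − 5.897 = 690.633 GiB.

690.63 GiB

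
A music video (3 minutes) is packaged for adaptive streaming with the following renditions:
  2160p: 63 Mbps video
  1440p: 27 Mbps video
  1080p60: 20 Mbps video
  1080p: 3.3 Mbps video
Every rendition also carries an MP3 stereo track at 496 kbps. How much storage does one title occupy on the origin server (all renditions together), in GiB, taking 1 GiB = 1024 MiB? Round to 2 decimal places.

2.42 GiB

3 min = 180 s
Audio: 496 kbps = 0.496 Mbps.
Sum of rendition bitrates: (63+0.496) + (27+0.496) + (20+0.496) + (3.3+0.496) = 115.284 Mbps.
× 180 s = 20,751 Mb = 2,594 MB = 2.416 GiB.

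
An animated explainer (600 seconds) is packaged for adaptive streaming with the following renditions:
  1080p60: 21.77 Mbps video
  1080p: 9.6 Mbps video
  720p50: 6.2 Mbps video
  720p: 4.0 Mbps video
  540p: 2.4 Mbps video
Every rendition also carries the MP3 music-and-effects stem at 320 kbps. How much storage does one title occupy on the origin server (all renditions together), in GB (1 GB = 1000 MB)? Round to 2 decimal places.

3.42 GB

Audio: 320 kbps = 0.320 Mbps.
Sum of rendition bitrates: (21.77+0.320) + (9.6+0.320) + (6.2+0.320) + (4.0+0.320) + (2.4+0.320) = 45.570 Mbps.
× 600 s = 27,342 Mb = 3,418 MB = 3.418 GB.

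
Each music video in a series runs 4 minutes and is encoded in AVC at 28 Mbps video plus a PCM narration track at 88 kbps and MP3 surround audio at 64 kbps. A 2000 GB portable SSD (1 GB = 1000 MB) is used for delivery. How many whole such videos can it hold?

4 min = 240 s
Audio total: 88 + 64 = 152 kbps = 0.152 Mbps.
Total bitrate: 28.152 Mbps.
Per item: 28.152 Mbps × 240 s = 6,756 Mb = 844.6 MB.
Capacity: 2000 GB = 16,000,000 Mb; 2368.10 items → 2368 complete.

2368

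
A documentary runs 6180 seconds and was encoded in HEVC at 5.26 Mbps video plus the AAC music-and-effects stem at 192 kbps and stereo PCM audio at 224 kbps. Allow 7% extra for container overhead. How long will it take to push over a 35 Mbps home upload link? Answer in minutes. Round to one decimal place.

Audio total: 192 + 224 = 416 kbps = 0.416 Mbps.
Total bitrate: 5.676 Mbps.
File: 5.676 Mbps × 6180 s = 35077.7 Mb.
With 7% container overhead: ×1.07. → 37533.1 Mb.
At 35 Mbps: 37533.1 / 35 = 1072.4 s ≈ 17.9 minutes.

17.9 minutes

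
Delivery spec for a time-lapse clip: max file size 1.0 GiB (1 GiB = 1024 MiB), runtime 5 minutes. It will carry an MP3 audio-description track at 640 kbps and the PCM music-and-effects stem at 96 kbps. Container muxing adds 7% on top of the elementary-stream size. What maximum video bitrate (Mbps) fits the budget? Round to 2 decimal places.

26.02 Mbps

Budget: 1.0 GiB = 8589.9 Mb.
Stream payload after overhead: 8589.9 / 1.07 = 8028.0 Mb.
5 min = 300 s
Total bitrate budget: 8028.0 Mb / 300 s = 26.760 Mbps.
Audio total: 640 + 96 = 736 kbps = 0.736 Mbps.
Video: 26.760 − 0.736 = 26.024 Mbps.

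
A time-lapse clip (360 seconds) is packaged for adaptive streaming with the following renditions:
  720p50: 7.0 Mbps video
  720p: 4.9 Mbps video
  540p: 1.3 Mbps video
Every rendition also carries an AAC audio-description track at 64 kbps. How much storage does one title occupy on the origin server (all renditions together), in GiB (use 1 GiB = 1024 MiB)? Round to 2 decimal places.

0.56 GiB

Audio: 64 kbps = 0.064 Mbps.
Sum of rendition bitrates: (7.0+0.064) + (4.9+0.064) + (1.3+0.064) = 13.392 Mbps.
× 360 s = 4,821 Mb = 602.6 MB = 0.5613 GiB.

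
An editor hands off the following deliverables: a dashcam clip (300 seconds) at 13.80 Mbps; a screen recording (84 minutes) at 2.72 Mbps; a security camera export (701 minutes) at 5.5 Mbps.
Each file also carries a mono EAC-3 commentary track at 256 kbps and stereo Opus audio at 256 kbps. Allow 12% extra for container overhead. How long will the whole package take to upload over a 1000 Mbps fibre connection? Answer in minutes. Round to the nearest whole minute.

5 minutes

Audio total: 256 + 256 = 512 kbps = 0.512 Mbps.
dashcam clip: 14.312 Mbps × 300 s × 1.12 = 4808.8 Mb
screen recording: 3.232 Mbps × 5040 s × 1.12 = 18244.0 Mb
security camera export: 6.012 Mbps × 42060 s × 1.12 = 283208.5 Mb
Total: 306261.3 Mb = 38282.7 MB.
At 1000 Mbps: 306261.3 / 1000 = 306 s ≈ 5.1 minutes.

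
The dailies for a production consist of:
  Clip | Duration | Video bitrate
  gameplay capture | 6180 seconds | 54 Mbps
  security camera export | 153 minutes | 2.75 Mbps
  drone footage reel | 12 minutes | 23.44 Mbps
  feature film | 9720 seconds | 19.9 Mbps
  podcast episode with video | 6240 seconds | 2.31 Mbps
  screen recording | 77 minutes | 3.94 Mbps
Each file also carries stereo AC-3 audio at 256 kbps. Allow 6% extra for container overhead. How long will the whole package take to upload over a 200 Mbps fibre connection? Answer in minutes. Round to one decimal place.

54.0 minutes

Audio: 256 kbps = 0.256 Mbps.
gameplay capture: 54.256 Mbps × 6180 s × 1.06 = 355420.2 Mb
security camera export: 3.006 Mbps × 9180 s × 1.06 = 29250.8 Mb
drone footage reel: 23.696 Mbps × 720 s × 1.06 = 18084.8 Mb
feature film: 20.156 Mbps × 9720 s × 1.06 = 207671.3 Mb
podcast episode with video: 2.566 Mbps × 6240 s × 1.06 = 16972.6 Mb
screen recording: 4.196 Mbps × 4620 s × 1.06 = 20548.7 Mb
Total: 647948.3 Mb = 80993.5 MB.
At 200 Mbps: 647948.3 / 200 = 3240 s ≈ 54 minutes.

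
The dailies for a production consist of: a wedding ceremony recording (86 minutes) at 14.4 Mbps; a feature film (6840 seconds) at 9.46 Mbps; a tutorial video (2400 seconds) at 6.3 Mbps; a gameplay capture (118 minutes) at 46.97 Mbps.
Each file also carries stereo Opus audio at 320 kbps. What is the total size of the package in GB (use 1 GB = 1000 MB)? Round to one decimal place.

61.7 GB

Audio: 320 kbps = 0.320 Mbps.
wedding ceremony recording: 14.720 Mbps × 5160 s = 75955.2 Mb
feature film: 9.780 Mbps × 6840 s = 66895.2 Mb
tutorial video: 6.620 Mbps × 2400 s = 15888.0 Mb
gameplay capture: 47.290 Mbps × 7080 s = 334813.2 Mb
Total: 493551.6 Mb = 61693.9 MB.
= 61.69 GB.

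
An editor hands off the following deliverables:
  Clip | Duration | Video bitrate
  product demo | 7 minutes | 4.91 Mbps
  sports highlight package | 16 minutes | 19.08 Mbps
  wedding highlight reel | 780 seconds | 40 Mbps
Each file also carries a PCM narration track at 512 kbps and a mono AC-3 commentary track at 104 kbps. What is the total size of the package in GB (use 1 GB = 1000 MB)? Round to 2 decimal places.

6.61 GB

Audio total: 512 + 104 = 616 kbps = 0.616 Mbps.
product demo: 5.526 Mbps × 420 s = 2320.9 Mb
sports highlight package: 19.696 Mbps × 960 s = 18908.2 Mb
wedding highlight reel: 40.616 Mbps × 780 s = 31680.5 Mb
Total: 52909.6 Mb = 6613.7 MB.
= 6.614 GB.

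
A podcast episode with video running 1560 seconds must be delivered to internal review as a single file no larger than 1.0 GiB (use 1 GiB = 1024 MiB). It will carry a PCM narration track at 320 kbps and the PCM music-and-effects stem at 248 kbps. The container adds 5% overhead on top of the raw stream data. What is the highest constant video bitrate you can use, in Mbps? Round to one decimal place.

4.7 Mbps

Budget: 1.0 GiB = 8589.9 Mb.
Stream payload after overhead: 8589.9 / 1.05 = 8180.9 Mb.
Total bitrate budget: 8180.9 Mb / 1560 s = 5.244 Mbps.
Audio total: 320 + 248 = 568 kbps = 0.568 Mbps.
Video: 5.244 − 0.568 = 4.676 Mbps.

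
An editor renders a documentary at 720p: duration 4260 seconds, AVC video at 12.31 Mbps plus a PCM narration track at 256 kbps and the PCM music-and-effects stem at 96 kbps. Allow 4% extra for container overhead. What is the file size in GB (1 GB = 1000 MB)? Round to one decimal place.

7.0 GB

Audio total: 256 + 96 = 352 kbps = 0.352 Mbps.
Total bitrate: 12.31 + 0.352 = 12.662 Mbps.
Stream data: 12.662 Mbps × 4260 s = 53940.1 Mb.
With 4% container overhead: ×1.04.
56,098 Mb ÷ 8 = 7,012 MB → 7.012 GB.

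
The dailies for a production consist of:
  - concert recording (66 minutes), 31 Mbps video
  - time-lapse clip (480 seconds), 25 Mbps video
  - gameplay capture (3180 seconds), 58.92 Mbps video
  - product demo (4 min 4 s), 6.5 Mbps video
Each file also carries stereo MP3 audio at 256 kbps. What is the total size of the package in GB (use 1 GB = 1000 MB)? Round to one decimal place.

40.7 GB

Audio: 256 kbps = 0.256 Mbps.
concert recording: 31.256 Mbps × 3960 s = 123773.8 Mb
time-lapse clip: 25.256 Mbps × 480 s = 12122.9 Mb
gameplay capture: 59.176 Mbps × 3180 s = 188179.7 Mb
product demo: 6.756 Mbps × 244 s = 1648.5 Mb
Total: 325724.8 Mb = 40715.6 MB.
= 40.72 GB.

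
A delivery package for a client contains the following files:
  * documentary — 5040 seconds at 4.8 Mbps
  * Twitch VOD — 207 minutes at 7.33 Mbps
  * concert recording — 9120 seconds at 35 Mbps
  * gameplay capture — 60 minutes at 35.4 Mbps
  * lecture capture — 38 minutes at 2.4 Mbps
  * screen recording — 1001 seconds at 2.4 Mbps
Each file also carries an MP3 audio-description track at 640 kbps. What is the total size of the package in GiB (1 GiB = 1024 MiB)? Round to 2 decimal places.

Audio: 640 kbps = 0.640 Mbps.
documentary: 5.440 Mbps × 5040 s = 27417.6 Mb
Twitch VOD: 7.970 Mbps × 12420 s = 98987.4 Mb
concert recording: 35.640 Mbps × 9120 s = 325036.8 Mb
gameplay capture: 36.040 Mbps × 3600 s = 129744.0 Mb
lecture capture: 3.040 Mbps × 2280 s = 6931.2 Mb
screen recording: 3.040 Mbps × 1001 s = 3043.0 Mb
Total: 591160.0 Mb = 73895.0 MB.
= 68.82 GiB.

68.82 GiB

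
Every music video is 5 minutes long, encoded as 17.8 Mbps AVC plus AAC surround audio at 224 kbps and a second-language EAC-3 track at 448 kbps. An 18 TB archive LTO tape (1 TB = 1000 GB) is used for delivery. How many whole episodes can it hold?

5 min = 300 s
Audio total: 224 + 448 = 672 kbps = 0.672 Mbps.
Total bitrate: 18.472 Mbps.
Per item: 18.472 Mbps × 300 s = 5,542 Mb = 692.7 MB.
Capacity: 18 TB = 144,000,000 Mb; 25985.28 items → 25985 complete.

25985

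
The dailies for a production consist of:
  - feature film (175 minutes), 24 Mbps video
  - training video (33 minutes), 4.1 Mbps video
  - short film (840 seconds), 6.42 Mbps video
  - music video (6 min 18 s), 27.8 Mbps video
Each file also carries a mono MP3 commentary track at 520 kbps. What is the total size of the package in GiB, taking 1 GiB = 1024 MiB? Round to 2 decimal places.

Audio: 520 kbps = 0.520 Mbps.
feature film: 24.520 Mbps × 10500 s = 257460.0 Mb
training video: 4.620 Mbps × 1980 s = 9147.6 Mb
short film: 6.940 Mbps × 840 s = 5829.6 Mb
music video: 28.320 Mbps × 378 s = 10705.0 Mb
Total: 283142.2 Mb = 35392.8 MB.
= 32.96 GiB.

32.96 GiB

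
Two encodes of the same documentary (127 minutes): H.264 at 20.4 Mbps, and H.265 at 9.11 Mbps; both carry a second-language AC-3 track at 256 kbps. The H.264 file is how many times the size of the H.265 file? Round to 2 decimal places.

127 min = 7620 s
Audio: 256 kbps = 0.256 Mbps.
H.264: 20.656 Mbps × 7620 s = 157398.7 Mb = 19.675 GB.
H.265: 9.366 Mbps × 7620 s = 71368.9 Mb = 8.921 GB.
Ratio: 19.675 / 8.921 = 2.205.

2.21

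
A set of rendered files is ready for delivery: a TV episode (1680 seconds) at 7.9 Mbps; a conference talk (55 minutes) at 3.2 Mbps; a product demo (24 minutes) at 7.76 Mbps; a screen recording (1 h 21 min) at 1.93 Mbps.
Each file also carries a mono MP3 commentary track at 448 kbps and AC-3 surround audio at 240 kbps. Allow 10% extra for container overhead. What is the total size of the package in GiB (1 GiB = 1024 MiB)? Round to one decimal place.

6.7 GiB

Audio total: 448 + 240 = 688 kbps = 0.688 Mbps.
TV episode: 8.588 Mbps × 1680 s × 1.10 = 15870.6 Mb
conference talk: 3.888 Mbps × 3300 s × 1.10 = 14113.4 Mb
product demo: 8.448 Mbps × 1440 s × 1.10 = 13381.6 Mb
screen recording: 2.618 Mbps × 4860 s × 1.10 = 13995.8 Mb
Total: 57361.5 Mb = 7170.2 MB.
= 6.678 GiB.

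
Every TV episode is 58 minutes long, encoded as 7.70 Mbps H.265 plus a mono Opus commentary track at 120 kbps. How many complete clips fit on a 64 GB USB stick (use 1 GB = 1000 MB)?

18

58 min = 3480 s
Audio: 120 kbps = 0.120 Mbps.
Total bitrate: 7.820 Mbps.
Per item: 7.820 Mbps × 3480 s = 27,214 Mb = 3,402 MB.
Capacity: 64 GB = 512,000 Mb; 18.81 items → 18 complete.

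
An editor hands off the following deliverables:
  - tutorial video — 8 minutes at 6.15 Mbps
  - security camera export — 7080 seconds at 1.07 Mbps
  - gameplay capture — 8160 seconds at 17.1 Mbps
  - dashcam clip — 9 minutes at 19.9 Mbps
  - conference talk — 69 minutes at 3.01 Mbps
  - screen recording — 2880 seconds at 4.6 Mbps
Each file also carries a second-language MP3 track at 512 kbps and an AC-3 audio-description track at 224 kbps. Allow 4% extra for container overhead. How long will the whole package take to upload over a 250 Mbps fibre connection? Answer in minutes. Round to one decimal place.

14.1 minutes

Audio total: 512 + 224 = 736 kbps = 0.736 Mbps.
tutorial video: 6.886 Mbps × 480 s × 1.04 = 3437.5 Mb
security camera export: 1.806 Mbps × 7080 s × 1.04 = 13297.9 Mb
gameplay capture: 17.836 Mbps × 8160 s × 1.04 = 151363.4 Mb
dashcam clip: 20.636 Mbps × 540 s × 1.04 = 11589.2 Mb
conference talk: 3.746 Mbps × 4140 s × 1.04 = 16128.8 Mb
screen recording: 5.336 Mbps × 2880 s × 1.04 = 15982.4 Mb
Total: 211799.2 Mb = 26474.9 MB.
At 250 Mbps: 211799.2 / 250 = 847 s ≈ 14.1 minutes.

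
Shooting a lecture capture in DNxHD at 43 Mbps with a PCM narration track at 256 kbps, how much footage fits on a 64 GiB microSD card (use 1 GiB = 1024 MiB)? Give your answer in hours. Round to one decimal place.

3.5 hours

Audio: 256 kbps = 0.256 Mbps.
Total bitrate: 43 + 0.256 = 43.256 Mbps.
Capacity: 64 GiB = 549,756 Mb.
Recording time: 549,756 / 43.256 = 12,709 s ≈ 3.53 hours.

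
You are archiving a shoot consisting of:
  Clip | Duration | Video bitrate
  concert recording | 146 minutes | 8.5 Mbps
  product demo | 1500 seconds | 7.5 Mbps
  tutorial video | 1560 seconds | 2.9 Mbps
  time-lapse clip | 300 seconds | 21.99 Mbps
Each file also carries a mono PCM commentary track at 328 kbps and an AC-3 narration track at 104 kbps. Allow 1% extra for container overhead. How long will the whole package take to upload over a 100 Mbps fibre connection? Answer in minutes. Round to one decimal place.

17.2 minutes

Audio total: 328 + 104 = 432 kbps = 0.432 Mbps.
concert recording: 8.932 Mbps × 8760 s × 1.01 = 79026.8 Mb
product demo: 7.932 Mbps × 1500 s × 1.01 = 12017.0 Mb
tutorial video: 3.332 Mbps × 1560 s × 1.01 = 5249.9 Mb
time-lapse clip: 22.422 Mbps × 300 s × 1.01 = 6793.9 Mb
Total: 103087.5 Mb = 12885.9 MB.
At 100 Mbps: 103087.5 / 100 = 1031 s ≈ 17.2 minutes.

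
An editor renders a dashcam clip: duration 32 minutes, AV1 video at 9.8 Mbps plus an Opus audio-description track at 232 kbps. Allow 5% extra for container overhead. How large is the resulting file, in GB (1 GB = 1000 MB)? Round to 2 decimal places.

2.53 GB

32 min = 1920 s
Audio: 232 kbps = 0.232 Mbps.
Total bitrate: 9.8 + 0.232 = 10.032 Mbps.
Stream data: 10.032 Mbps × 1920 s = 19261.4 Mb.
With 5% container overhead: ×1.05.
20,225 Mb ÷ 8 = 2,528 MB → 2.528 GB.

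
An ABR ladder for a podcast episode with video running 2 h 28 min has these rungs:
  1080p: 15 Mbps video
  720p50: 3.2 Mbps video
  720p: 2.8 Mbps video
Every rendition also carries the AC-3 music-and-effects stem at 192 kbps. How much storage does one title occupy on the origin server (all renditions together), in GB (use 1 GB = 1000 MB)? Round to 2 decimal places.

23.95 GB

2 h 28 min = 148 min = 8880 s
Audio: 192 kbps = 0.192 Mbps.
Sum of rendition bitrates: (15+0.192) + (3.2+0.192) + (2.8+0.192) = 21.576 Mbps.
× 8880 s = 191,595 Mb = 23,949 MB = 23.95 GB.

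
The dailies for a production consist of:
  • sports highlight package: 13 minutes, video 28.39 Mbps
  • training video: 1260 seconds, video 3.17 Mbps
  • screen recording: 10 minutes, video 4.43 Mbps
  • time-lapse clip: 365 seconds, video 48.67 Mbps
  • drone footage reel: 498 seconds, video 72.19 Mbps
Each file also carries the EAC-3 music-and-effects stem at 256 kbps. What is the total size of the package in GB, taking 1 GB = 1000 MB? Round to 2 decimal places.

Audio: 256 kbps = 0.256 Mbps.
sports highlight package: 28.646 Mbps × 780 s = 22343.9 Mb
training video: 3.426 Mbps × 1260 s = 4316.8 Mb
screen recording: 4.686 Mbps × 600 s = 2811.6 Mb
time-lapse clip: 48.926 Mbps × 365 s = 17858.0 Mb
drone footage reel: 72.446 Mbps × 498 s = 36078.1 Mb
Total: 83408.3 Mb = 10426.0 MB.
= 10.43 GB.

10.43 GB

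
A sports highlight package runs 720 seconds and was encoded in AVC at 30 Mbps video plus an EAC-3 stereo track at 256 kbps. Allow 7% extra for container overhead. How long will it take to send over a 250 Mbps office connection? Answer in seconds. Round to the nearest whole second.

Audio: 256 kbps = 0.256 Mbps.
Total bitrate: 30.256 Mbps.
File: 30.256 Mbps × 720 s = 21784.3 Mb.
With 7% container overhead: ×1.07. → 23309.2 Mb.
At 250 Mbps: 23309.2 / 250 = 93.2 s ≈ 93.2 seconds.

93 seconds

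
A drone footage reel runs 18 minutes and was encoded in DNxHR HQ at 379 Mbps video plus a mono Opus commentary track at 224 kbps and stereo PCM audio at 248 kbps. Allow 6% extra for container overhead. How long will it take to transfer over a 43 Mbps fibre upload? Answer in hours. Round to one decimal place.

2.8 hours

18 min = 1080 s
Audio total: 224 + 248 = 472 kbps = 0.472 Mbps.
Total bitrate: 379.472 Mbps.
File: 379.472 Mbps × 1080 s = 409829.8 Mb.
With 6% container overhead: ×1.06. → 434419.5 Mb.
At 43 Mbps: 434419.5 / 43 = 10102.8 s ≈ 2.81 hours.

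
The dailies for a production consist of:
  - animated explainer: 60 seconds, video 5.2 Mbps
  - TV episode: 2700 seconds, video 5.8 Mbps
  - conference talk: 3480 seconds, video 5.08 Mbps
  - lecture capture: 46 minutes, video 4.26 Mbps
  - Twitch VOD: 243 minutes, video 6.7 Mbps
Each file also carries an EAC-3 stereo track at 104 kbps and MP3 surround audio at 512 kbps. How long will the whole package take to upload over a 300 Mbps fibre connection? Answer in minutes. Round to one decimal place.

8.8 minutes

Audio total: 104 + 512 = 616 kbps = 0.616 Mbps.
animated explainer: 5.816 Mbps × 60 s = 349.0 Mb
TV episode: 6.416 Mbps × 2700 s = 17323.2 Mb
conference talk: 5.696 Mbps × 3480 s = 19822.1 Mb
lecture capture: 4.876 Mbps × 2760 s = 13457.8 Mb
Twitch VOD: 7.316 Mbps × 14580 s = 106667.3 Mb
Total: 157619.3 Mb = 19702.4 MB.
At 300 Mbps: 157619.3 / 300 = 525 s ≈ 8.76 minutes.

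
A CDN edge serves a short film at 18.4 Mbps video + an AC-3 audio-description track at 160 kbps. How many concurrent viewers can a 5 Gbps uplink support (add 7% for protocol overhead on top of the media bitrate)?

251

Audio: 160 kbps = 0.160 Mbps.
Per-viewer media rate: 18.560 Mbps.
On the wire with 7% overhead: 19.859 Mbps.
5 Gbps = 5,000 Mbps; 5,000 / 19.859 = 251.77 → 251 viewers.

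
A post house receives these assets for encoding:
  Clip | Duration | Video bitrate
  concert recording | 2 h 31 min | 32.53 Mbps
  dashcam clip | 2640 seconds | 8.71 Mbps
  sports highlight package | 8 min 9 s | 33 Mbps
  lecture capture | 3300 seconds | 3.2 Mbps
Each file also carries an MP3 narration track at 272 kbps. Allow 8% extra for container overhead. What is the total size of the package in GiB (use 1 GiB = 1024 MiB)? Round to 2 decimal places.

Audio: 272 kbps = 0.272 Mbps.
concert recording: 32.802 Mbps × 9060 s × 1.08 = 320961.0 Mb
dashcam clip: 8.982 Mbps × 2640 s × 1.08 = 25609.5 Mb
sports highlight package: 33.272 Mbps × 489 s × 1.08 = 17571.6 Mb
lecture capture: 3.472 Mbps × 3300 s × 1.08 = 12374.2 Mb
Total: 376516.3 Mb = 47064.5 MB.
= 43.83 GiB.

43.83 GiB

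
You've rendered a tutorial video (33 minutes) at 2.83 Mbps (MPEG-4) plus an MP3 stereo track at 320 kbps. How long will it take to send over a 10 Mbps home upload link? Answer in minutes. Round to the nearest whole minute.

33 min = 1980 s
Audio: 320 kbps = 0.320 Mbps.
Total bitrate: 3.150 Mbps.
File: 3.150 Mbps × 1980 s = 6237.0 Mb.
At 10 Mbps: 6237.0 / 10 = 623.7 s ≈ 10.4 minutes.

10 minutes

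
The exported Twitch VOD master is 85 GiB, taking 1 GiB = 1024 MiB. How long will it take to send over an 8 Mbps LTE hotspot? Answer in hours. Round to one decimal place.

25.4 hours

File: 85 GiB = 730144.4 Mb.
At 8 Mbps: 730144.4 / 8 = 91268.1 s ≈ 25.4 hours.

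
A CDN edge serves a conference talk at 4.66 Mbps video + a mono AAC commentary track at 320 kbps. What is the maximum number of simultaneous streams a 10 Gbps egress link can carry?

Audio: 320 kbps = 0.320 Mbps.
Per-viewer media rate: 4.980 Mbps.
10 Gbps = 10,000 Mbps; 10,000 / 4.980 = 2008.03 → 2008 viewers.

2008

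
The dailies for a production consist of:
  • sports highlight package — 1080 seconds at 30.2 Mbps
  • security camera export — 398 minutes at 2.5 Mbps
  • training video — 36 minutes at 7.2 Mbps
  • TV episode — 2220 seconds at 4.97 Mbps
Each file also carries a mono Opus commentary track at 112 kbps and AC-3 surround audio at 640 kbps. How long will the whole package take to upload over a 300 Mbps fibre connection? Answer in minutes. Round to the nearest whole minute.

8 minutes

Audio total: 112 + 640 = 752 kbps = 0.752 Mbps.
sports highlight package: 30.952 Mbps × 1080 s = 33428.2 Mb
security camera export: 3.252 Mbps × 23880 s = 77657.8 Mb
training video: 7.952 Mbps × 2160 s = 17176.3 Mb
TV episode: 5.722 Mbps × 2220 s = 12702.8 Mb
Total: 140965.1 Mb = 17620.6 MB.
At 300 Mbps: 140965.1 / 300 = 470 s ≈ 7.83 minutes.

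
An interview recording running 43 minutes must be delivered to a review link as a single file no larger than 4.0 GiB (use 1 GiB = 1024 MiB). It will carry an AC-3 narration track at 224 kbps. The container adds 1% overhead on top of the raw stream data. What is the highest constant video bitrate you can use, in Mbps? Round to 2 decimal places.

Budget: 4.0 GiB = 34359.7 Mb.
Stream payload after overhead: 34359.7 / 1.01 = 34019.5 Mb.
43 min = 2580 s
Total bitrate budget: 34019.5 Mb / 2580 s = 13.186 Mbps.
Audio: 224 kbps = 0.224 Mbps.
Video: 13.186 − 0.224 = 12.962 Mbps.

12.96 Mbps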